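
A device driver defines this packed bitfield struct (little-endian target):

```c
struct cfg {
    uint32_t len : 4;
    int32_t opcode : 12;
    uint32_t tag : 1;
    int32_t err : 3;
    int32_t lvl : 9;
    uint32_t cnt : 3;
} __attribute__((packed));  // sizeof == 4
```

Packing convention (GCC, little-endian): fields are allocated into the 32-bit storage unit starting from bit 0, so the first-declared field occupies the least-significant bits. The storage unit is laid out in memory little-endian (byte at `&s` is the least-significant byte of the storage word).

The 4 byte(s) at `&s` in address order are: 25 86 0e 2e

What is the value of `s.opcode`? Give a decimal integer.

-1950

[0]=0x25 [1]=0x86 [2]=0x0e [3]=0x2e (little-endian) → word 0x2e0e8625
len [0+:4] = (word>>0) & 0xf = 5
opcode [4+:12] = (word>>4) & 0xfff = 2146  ←
tag [16+:1] = (word>>16) & 0x1 = 0
err [17+:3] = (word>>17) & 0x7 = 7
lvl [20+:9] = (word>>20) & 0x1ff = 224
cnt [29+:3] = (word>>29) & 0x7 = 1
opcode signed 12b, MSB=1: 2146 - 4096 = -1950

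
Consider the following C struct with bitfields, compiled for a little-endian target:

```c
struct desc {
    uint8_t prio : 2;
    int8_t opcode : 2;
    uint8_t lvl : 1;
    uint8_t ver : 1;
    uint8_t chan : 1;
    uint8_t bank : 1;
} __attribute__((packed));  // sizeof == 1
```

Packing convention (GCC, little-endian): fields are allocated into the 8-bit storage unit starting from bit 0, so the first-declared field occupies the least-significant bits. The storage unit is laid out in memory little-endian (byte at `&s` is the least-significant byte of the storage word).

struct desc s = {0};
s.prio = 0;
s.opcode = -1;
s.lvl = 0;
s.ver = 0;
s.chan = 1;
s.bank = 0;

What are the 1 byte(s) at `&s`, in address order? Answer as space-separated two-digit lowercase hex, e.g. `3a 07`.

4c

[0+:2] prio=0 & 0x3 = 0x0; word=0x00
[2+:2] opcode=-1 & 0x3 = 0x3; word=0x0c
[4+:1] lvl=0 & 0x1 = 0x0; word=0x0c
[5+:1] ver=0 & 0x1 = 0x0; word=0x0c
[6+:1] chan=1 & 0x1 = 0x1; word=0x4c
[7+:1] bank=0 & 0x1 = 0x0; word=0x4c
word = 0x4c → little-endian bytes:
  [0]=0x4c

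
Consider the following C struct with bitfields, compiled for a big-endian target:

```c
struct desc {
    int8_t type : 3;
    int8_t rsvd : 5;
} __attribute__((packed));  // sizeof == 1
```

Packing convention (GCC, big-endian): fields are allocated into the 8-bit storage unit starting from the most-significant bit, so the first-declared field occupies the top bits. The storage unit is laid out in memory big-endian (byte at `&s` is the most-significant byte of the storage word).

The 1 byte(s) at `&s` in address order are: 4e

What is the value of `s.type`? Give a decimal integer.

2

[0]=0x4e (big-endian) → word 0x4e
type [5+:3] = (word>>5) & 0x7 = 2  ←
rsvd [0+:5] = (word>>0) & 0x1f = 14
type signed 3b, MSB=0: value = 2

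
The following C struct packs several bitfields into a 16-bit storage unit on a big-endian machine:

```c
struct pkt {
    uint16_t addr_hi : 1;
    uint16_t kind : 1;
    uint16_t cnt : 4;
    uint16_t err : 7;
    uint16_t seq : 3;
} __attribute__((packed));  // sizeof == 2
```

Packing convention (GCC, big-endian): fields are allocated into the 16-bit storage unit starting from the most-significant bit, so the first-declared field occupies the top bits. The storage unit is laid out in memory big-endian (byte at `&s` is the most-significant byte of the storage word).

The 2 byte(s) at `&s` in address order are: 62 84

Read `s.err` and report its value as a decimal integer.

[0]=0x62 [1]=0x84 (big-endian) → word 0x6284
addr_hi [15+:1] = (word>>15) & 0x1 = 0
kind [14+:1] = (word>>14) & 0x1 = 1
cnt [10+:4] = (word>>10) & 0xf = 8
err [3+:7] = (word>>3) & 0x7f = 80  ←
seq [0+:3] = (word>>0) & 0x7 = 4

80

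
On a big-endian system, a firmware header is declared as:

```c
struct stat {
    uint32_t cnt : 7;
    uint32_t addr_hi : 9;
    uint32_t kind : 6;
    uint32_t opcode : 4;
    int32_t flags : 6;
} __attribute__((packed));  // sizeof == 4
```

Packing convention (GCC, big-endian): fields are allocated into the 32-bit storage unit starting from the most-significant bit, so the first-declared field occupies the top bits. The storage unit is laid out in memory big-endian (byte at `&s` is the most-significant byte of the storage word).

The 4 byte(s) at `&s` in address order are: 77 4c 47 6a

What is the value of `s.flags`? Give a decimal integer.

[0]=0x77 [1]=0x4c [2]=0x47 [3]=0x6a (big-endian) → word 0x774c476a
cnt [25+:7] = (word>>25) & 0x7f = 59
addr_hi [16+:9] = (word>>16) & 0x1ff = 332
kind [10+:6] = (word>>10) & 0x3f = 17
opcode [6+:4] = (word>>6) & 0xf = 13
flags [0+:6] = (word>>0) & 0x3f = 42  ←
flags signed 6b, MSB=1: 42 - 64 = -22

-22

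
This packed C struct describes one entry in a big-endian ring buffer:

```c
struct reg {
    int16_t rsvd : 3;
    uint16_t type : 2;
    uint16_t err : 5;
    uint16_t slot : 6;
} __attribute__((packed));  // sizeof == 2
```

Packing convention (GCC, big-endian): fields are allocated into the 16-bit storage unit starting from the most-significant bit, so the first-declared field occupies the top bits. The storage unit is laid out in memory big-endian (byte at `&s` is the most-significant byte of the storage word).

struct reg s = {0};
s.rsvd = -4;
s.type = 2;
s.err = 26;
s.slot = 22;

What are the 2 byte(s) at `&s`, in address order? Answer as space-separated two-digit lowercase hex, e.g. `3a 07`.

[13+:3] rsvd=-4 & 0x7 = 0x4; word=0x8000
[11+:2] type=2 & 0x3 = 0x2; word=0x9000
[6+:5] err=26 & 0x1f = 0x1a; word=0x9680
[0+:6] slot=22 & 0x3f = 0x16; word=0x9696
word = 0x9696 → big-endian bytes:
  [0]=0x96  [1]=0x96

96 96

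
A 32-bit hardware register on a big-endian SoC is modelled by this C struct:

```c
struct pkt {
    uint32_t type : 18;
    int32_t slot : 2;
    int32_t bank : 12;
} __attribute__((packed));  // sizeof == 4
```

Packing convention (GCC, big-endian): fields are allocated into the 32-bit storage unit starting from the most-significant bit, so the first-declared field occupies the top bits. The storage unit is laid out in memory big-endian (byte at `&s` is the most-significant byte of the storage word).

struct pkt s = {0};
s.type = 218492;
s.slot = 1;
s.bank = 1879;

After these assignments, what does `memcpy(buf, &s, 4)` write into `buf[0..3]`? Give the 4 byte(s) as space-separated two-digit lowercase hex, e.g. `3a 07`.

d5 5f 17 57

type (18b) val=218492 bits=0x3557c at bit 14: 0xd55f0000
slot (2b) val=1 bits=0x1 at bit 12: 0xd55f1000
bank (12b) val=1879 bits=0x757 at bit 0: 0xd55f1757
word = 0xd55f1757 → big-endian bytes:
  [0]=0xd5  [1]=0x5f  [2]=0x17  [3]=0x57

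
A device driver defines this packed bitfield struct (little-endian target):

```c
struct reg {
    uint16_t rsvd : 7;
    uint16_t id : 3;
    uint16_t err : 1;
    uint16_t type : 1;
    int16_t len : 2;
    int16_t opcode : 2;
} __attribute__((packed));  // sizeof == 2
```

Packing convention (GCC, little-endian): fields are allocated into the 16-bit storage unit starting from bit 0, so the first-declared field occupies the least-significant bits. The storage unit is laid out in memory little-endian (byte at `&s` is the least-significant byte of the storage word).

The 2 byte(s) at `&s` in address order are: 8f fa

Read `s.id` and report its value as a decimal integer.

[0]=0x8f [1]=0xfa (little-endian) → word 0xfa8f
rsvd [0+:7] = (word>>0) & 0x7f = 15
id [7+:3] = (word>>7) & 0x7 = 5  ←
err [10+:1] = (word>>10) & 0x1 = 0
type [11+:1] = (word>>11) & 0x1 = 1
len [12+:2] = (word>>12) & 0x3 = 3
opcode [14+:2] = (word>>14) & 0x3 = 3

5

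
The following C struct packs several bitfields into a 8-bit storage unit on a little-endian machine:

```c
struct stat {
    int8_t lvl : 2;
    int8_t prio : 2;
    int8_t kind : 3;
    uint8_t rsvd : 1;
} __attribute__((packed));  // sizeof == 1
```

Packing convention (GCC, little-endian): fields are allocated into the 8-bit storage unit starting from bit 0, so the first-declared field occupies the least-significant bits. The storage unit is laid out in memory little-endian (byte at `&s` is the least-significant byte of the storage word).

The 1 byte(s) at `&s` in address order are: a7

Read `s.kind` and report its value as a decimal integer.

2

[0]=0xa7 (little-endian) → word 0xa7
lvl:2 @ bit 0 → (0xa7>>0)&0x3 = 0x3
prio:2 @ bit 2 → (0xa7>>2)&0x3 = 0x1
kind:3 @ bit 4 → (0xa7>>4)&0x7 = 0x2  ←
rsvd:1 @ bit 7 → (0xa7>>7)&0x1 = 0x1
kind signed 3b, MSB=0: value = 2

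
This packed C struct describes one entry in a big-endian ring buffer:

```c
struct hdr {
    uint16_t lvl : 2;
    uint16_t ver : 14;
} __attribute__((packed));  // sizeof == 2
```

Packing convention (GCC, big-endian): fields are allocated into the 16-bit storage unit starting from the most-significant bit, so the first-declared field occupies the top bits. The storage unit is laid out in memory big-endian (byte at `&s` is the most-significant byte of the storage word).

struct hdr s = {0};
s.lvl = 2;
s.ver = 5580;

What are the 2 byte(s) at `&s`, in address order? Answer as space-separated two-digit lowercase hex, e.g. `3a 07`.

[14+:2] lvl=2 & 0x3 = 0x2; word=0x8000
[0+:14] ver=5580 & 0x3fff = 0x15cc; word=0x95cc
word = 0x95cc → big-endian bytes:
  [0]=0x95  [1]=0xcc

95 cc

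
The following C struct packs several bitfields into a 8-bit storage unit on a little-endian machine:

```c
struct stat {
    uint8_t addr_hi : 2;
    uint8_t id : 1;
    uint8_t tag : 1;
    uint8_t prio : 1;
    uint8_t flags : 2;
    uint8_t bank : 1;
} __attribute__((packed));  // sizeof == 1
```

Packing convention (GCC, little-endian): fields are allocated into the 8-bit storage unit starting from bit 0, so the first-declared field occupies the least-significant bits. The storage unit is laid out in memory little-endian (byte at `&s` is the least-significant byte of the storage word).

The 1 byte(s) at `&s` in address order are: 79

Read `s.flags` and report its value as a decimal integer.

[0]=0x79 (little-endian) → word 0x79
addr_hi [0+:2] = (word>>0) & 0x3 = 1
id [2+:1] = (word>>2) & 0x1 = 0
tag [3+:1] = (word>>3) & 0x1 = 1
prio [4+:1] = (word>>4) & 0x1 = 1
flags [5+:2] = (word>>5) & 0x3 = 3  ←
bank [7+:1] = (word>>7) & 0x1 = 0

3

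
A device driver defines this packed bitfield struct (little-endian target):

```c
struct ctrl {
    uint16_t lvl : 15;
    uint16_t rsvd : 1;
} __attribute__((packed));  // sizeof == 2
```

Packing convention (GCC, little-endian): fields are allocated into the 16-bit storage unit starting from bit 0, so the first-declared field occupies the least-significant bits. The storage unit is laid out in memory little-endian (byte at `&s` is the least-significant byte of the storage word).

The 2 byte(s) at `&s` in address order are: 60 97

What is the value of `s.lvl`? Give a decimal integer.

[0]=0x60 [1]=0x97 (little-endian) → word 0x9760
lvl [0+:15] = (word>>0) & 0x7fff = 5984  ←
rsvd [15+:1] = (word>>15) & 0x1 = 1

5984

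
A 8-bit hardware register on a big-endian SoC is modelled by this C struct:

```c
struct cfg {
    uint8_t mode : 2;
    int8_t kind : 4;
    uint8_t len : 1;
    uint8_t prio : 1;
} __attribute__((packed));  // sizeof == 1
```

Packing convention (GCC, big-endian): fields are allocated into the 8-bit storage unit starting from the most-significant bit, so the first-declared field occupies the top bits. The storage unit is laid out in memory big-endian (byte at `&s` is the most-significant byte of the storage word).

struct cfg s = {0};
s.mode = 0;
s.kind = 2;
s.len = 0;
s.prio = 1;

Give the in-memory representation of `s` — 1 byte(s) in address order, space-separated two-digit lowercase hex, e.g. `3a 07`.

09

mode:2 = 0 → 0x0 << 6 → word 0x00
kind:4 = 2 → 0x2 << 2 → word 0x08
len:1 = 0 → 0x0 << 1 → word 0x08
prio:1 = 1 → 0x1 << 0 → word 0x09
word = 0x09 → big-endian bytes:
  [0]=0x09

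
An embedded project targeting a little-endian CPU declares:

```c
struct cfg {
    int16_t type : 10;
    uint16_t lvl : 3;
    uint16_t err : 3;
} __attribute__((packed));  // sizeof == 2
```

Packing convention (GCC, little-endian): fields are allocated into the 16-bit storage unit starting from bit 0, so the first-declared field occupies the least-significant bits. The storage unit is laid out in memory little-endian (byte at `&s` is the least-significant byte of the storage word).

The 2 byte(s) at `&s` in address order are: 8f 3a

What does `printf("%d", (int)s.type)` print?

-369

[0]=0x8f [1]=0x3a (little-endian) → word 0x3a8f
type:10 @ bit 0 → (0x3a8f>>0)&0x3ff = 0x28f  ←
lvl:3 @ bit 10 → (0x3a8f>>10)&0x7 = 0x6
err:3 @ bit 13 → (0x3a8f>>13)&0x7 = 0x1
type signed 10b, MSB=1: 655 - 1024 = -369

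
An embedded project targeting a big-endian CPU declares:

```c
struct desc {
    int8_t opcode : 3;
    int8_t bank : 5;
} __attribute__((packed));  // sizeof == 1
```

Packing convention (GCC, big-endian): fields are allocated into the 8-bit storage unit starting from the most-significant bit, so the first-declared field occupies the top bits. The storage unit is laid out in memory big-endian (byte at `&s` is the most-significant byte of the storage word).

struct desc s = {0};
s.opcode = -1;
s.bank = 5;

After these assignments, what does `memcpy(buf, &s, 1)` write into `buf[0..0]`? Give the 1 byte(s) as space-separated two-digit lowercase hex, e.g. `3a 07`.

e5

opcode (3b) val=-1 bits=0x7 at bit 5: 0xe0
bank (5b) val=5 bits=0x5 at bit 0: 0xe5
word = 0xe5 → big-endian bytes:
  [0]=0xe5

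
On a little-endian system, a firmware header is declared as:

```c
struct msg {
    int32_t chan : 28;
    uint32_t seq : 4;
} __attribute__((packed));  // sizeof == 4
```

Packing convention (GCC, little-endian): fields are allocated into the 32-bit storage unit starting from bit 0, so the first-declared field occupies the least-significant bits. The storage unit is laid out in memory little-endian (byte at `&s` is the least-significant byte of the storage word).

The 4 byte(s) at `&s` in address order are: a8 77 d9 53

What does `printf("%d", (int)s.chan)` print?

64583592

[0]=0xa8 [1]=0x77 [2]=0xd9 [3]=0x53 (little-endian) → word 0x53d977a8
chan:28 @ bit 0 → (0x53d977a8>>0)&0xfffffff = 0x3d977a8  ←
seq:4 @ bit 28 → (0x53d977a8>>28)&0xf = 0x5
chan signed 28b, MSB=0: value = 64583592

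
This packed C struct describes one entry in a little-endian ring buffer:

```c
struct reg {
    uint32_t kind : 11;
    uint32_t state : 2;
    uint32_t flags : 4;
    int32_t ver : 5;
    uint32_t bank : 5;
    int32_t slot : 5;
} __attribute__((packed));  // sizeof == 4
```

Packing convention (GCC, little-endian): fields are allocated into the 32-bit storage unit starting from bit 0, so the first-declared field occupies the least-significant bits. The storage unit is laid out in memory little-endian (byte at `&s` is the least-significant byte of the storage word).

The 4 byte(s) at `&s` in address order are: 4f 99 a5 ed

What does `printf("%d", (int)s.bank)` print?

[0]=0x4f [1]=0x99 [2]=0xa5 [3]=0xed (little-endian) → word 0xeda5994f
kind:11 @ bit 0 → (0xeda5994f>>0)&0x7ff = 0x14f
state:2 @ bit 11 → (0xeda5994f>>11)&0x3 = 0x3
flags:4 @ bit 13 → (0xeda5994f>>13)&0xf = 0xc
ver:5 @ bit 17 → (0xeda5994f>>17)&0x1f = 0x12
bank:5 @ bit 22 → (0xeda5994f>>22)&0x1f = 0x16  ←
slot:5 @ bit 27 → (0xeda5994f>>27)&0x1f = 0x1d

22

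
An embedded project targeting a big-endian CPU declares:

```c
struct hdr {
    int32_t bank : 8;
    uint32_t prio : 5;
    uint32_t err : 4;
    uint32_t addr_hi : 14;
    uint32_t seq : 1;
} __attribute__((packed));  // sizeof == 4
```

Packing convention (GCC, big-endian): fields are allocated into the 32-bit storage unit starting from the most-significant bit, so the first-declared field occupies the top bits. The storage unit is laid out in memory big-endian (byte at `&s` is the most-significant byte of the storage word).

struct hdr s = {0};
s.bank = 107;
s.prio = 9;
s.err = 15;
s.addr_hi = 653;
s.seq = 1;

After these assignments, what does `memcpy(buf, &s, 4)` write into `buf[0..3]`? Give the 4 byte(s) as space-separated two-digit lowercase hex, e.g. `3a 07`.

bank:8 = 107 → 0x6b << 24 → word 0x6b000000
prio:5 = 9 → 0x9 << 19 → word 0x6b480000
err:4 = 15 → 0xf << 15 → word 0x6b4f8000
addr_hi:14 = 653 → 0x28d << 1 → word 0x6b4f851a
seq:1 = 1 → 0x1 << 0 → word 0x6b4f851b
word = 0x6b4f851b → big-endian bytes:
  [0]=0x6b  [1]=0x4f  [2]=0x85  [3]=0x1b

6b 4f 85 1b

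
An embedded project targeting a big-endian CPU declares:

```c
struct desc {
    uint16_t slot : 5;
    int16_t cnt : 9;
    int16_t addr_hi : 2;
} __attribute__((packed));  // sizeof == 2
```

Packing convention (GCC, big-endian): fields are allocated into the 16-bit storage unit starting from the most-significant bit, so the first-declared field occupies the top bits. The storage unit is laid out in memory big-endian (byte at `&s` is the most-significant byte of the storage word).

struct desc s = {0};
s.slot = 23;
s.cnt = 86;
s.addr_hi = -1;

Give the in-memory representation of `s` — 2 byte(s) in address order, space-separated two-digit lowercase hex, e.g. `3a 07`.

b9 5b

slot:5 = 23 → 0x17 << 11 → word 0xb800
cnt:9 = 86 → 0x56 << 2 → word 0xb958
addr_hi:2 = -1 → 0x3 << 0 → word 0xb95b
word = 0xb95b → big-endian bytes:
  [0]=0xb9  [1]=0x5b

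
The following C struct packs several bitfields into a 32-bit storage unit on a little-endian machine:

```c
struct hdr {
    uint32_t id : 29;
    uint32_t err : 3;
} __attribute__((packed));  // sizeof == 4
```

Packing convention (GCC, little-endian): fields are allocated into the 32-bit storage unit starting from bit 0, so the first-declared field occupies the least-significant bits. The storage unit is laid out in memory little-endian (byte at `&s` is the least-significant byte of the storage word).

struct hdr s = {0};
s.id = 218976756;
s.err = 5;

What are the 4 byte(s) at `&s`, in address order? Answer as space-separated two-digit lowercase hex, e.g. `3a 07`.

f4 51 0d ad

id (29b) val=218976756 bits=0xd0d51f4 at bit 0: 0x0d0d51f4
err (3b) val=5 bits=0x5 at bit 29: 0xad0d51f4
word = 0xad0d51f4 → little-endian bytes:
  [0]=0xf4  [1]=0x51  [2]=0x0d  [3]=0xad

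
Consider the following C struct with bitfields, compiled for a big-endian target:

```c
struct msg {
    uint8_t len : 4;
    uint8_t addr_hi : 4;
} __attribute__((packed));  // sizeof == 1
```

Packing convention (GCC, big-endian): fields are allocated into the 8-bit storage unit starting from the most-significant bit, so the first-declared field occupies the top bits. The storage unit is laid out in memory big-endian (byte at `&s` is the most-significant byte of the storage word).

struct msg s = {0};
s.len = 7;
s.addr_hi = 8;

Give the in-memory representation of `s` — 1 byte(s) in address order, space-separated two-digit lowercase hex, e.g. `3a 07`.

78

len:4 = 7 → 0x7 << 4 → word 0x70
addr_hi:4 = 8 → 0x8 << 0 → word 0x78
word = 0x78 → big-endian bytes:
  [0]=0x78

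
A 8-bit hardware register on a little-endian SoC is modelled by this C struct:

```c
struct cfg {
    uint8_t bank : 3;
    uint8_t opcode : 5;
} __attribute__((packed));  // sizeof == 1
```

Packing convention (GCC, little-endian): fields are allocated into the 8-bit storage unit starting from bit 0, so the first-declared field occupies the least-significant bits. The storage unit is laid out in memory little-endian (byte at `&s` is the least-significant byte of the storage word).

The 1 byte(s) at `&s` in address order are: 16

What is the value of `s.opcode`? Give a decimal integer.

2

[0]=0x16 (little-endian) → word 0x16
bank:3 @ bit 0 → (0x16>>0)&0x7 = 0x6
opcode:5 @ bit 3 → (0x16>>3)&0x1f = 0x2  ←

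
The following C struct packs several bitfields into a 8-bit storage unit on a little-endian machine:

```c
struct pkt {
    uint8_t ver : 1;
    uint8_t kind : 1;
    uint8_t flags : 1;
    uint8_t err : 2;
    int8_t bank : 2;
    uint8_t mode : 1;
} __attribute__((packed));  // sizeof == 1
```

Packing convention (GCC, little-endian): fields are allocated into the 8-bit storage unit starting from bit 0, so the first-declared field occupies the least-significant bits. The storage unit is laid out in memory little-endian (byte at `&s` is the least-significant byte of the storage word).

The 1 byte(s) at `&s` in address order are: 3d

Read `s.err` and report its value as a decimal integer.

[0]=0x3d (little-endian) → word 0x3d
ver [0+:1] = (word>>0) & 0x1 = 1
kind [1+:1] = (word>>1) & 0x1 = 0
flags [2+:1] = (word>>2) & 0x1 = 1
err [3+:2] = (word>>3) & 0x3 = 3  ←
bank [5+:2] = (word>>5) & 0x3 = 1
mode [7+:1] = (word>>7) & 0x1 = 0

3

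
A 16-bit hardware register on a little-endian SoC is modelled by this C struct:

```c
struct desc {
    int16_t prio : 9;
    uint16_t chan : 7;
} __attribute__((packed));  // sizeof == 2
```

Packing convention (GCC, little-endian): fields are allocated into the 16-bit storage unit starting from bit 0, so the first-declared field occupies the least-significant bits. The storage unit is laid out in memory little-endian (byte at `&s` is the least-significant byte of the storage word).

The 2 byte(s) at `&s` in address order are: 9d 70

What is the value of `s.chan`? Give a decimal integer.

[0]=0x9d [1]=0x70 (little-endian) → word 0x709d
prio [0+:9] = (word>>0) & 0x1ff = 157
chan [9+:7] = (word>>9) & 0x7f = 56  ←

56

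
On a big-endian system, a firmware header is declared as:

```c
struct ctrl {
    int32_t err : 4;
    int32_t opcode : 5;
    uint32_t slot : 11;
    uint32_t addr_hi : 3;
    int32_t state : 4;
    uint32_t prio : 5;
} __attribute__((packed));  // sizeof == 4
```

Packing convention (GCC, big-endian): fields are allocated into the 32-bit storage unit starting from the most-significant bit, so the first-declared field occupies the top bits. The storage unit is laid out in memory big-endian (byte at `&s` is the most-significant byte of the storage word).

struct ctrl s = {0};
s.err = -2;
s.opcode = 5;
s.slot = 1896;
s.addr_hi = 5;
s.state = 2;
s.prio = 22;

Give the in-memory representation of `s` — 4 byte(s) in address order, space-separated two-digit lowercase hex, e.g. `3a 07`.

[28+:4] err=-2 & 0xf = 0xe; word=0xe0000000
[23+:5] opcode=5 & 0x1f = 0x5; word=0xe2800000
[12+:11] slot=1896 & 0x7ff = 0x768; word=0xe2f68000
[9+:3] addr_hi=5 & 0x7 = 0x5; word=0xe2f68a00
[5+:4] state=2 & 0xf = 0x2; word=0xe2f68a40
[0+:5] prio=22 & 0x1f = 0x16; word=0xe2f68a56
word = 0xe2f68a56 → big-endian bytes:
  [0]=0xe2  [1]=0xf6  [2]=0x8a  [3]=0x56

e2 f6 8a 56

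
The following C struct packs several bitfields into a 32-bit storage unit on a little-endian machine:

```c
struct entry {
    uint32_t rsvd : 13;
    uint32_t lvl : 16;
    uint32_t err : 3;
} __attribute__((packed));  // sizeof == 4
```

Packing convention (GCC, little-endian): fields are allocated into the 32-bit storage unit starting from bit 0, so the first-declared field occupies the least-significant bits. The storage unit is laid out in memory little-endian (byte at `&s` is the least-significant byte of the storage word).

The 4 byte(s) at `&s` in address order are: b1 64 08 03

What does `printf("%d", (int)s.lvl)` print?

6211

[0]=0xb1 [1]=0x64 [2]=0x08 [3]=0x03 (little-endian) → word 0x030864b1
rsvd:13 @ bit 0 → (0x030864b1>>0)&0x1fff = 0x4b1
lvl:16 @ bit 13 → (0x030864b1>>13)&0xffff = 0x1843  ←
err:3 @ bit 29 → (0x030864b1>>29)&0x7 = 0x0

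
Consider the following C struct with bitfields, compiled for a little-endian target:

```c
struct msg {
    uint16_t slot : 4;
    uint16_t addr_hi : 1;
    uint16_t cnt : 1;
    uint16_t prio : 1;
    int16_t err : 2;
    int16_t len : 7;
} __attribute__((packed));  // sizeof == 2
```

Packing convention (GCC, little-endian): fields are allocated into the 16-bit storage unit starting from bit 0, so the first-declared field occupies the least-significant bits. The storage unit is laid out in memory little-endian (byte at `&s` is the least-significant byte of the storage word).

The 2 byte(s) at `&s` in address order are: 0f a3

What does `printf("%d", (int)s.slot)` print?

[0]=0x0f [1]=0xa3 (little-endian) → word 0xa30f
slot [0+:4] = (word>>0) & 0xf = 15  ←
addr_hi [4+:1] = (word>>4) & 0x1 = 0
cnt [5+:1] = (word>>5) & 0x1 = 0
prio [6+:1] = (word>>6) & 0x1 = 0
err [7+:2] = (word>>7) & 0x3 = 2
len [9+:7] = (word>>9) & 0x7f = 81

15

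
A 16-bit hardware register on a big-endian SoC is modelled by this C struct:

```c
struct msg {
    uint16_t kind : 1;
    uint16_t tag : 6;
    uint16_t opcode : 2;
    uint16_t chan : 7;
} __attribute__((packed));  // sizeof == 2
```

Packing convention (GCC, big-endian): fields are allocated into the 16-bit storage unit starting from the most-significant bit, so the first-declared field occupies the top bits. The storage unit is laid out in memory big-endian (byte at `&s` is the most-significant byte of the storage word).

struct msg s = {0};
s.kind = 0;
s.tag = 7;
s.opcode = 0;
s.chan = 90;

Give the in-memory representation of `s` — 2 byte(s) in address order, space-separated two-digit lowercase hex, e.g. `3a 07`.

0e 5a

kind:1 = 0 → 0x0 << 15 → word 0x0000
tag:6 = 7 → 0x7 << 9 → word 0x0e00
opcode:2 = 0 → 0x0 << 7 → word 0x0e00
chan:7 = 90 → 0x5a << 0 → word 0x0e5a
word = 0x0e5a → big-endian bytes:
  [0]=0x0e  [1]=0x5a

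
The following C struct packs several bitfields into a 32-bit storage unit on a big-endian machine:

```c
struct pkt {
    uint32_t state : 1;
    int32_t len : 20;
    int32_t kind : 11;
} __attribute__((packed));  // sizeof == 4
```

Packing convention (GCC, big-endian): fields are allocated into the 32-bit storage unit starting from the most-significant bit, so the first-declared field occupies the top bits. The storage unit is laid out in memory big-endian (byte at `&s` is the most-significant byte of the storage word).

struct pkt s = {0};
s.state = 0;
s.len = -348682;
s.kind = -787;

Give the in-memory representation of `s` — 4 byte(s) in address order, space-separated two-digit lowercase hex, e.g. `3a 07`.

55 6f b4 ed

state (1b) val=0 bits=0x0 at bit 31: 0x00000000
len (20b) val=-348682 bits=0xaadf6 at bit 11: 0x556fb000
kind (11b) val=-787 bits=0x4ed at bit 0: 0x556fb4ed
word = 0x556fb4ed → big-endian bytes:
  [0]=0x55  [1]=0x6f  [2]=0xb4  [3]=0xed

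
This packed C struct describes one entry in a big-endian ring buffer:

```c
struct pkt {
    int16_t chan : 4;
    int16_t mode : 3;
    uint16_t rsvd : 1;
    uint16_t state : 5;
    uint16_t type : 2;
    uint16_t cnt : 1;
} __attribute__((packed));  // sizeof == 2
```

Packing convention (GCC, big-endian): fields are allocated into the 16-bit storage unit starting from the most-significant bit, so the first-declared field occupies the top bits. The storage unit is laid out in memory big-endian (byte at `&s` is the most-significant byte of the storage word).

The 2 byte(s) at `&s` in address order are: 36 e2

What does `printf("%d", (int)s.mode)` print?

3

[0]=0x36 [1]=0xe2 (big-endian) → word 0x36e2
chan:4 @ bit 12 → (0x36e2>>12)&0xf = 0x3
mode:3 @ bit 9 → (0x36e2>>9)&0x7 = 0x3  ←
rsvd:1 @ bit 8 → (0x36e2>>8)&0x1 = 0x0
state:5 @ bit 3 → (0x36e2>>3)&0x1f = 0x1c
type:2 @ bit 1 → (0x36e2>>1)&0x3 = 0x1
cnt:1 @ bit 0 → (0x36e2>>0)&0x1 = 0x0
mode signed 3b, MSB=0: value = 3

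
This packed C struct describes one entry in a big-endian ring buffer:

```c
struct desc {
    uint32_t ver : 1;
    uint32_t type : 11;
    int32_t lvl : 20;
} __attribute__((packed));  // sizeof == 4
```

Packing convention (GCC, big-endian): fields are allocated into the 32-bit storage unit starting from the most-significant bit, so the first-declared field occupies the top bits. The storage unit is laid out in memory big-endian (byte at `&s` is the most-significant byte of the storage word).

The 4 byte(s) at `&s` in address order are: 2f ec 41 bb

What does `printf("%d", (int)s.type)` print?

766

[0]=0x2f [1]=0xec [2]=0x41 [3]=0xbb (big-endian) → word 0x2fec41bb
ver:1 @ bit 31 → (0x2fec41bb>>31)&0x1 = 0x0
type:11 @ bit 20 → (0x2fec41bb>>20)&0x7ff = 0x2fe  ←
lvl:20 @ bit 0 → (0x2fec41bb>>0)&0xfffff = 0xc41bb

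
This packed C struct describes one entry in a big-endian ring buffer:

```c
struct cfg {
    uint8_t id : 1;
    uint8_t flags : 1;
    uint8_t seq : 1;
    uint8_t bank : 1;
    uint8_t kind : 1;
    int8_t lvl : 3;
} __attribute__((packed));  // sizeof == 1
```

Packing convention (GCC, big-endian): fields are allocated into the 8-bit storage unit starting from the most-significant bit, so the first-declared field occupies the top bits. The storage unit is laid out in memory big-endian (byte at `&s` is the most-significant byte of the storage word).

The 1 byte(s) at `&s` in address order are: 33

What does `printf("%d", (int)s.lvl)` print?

[0]=0x33 (big-endian) → word 0x33
id:1 @ bit 7 → (0x33>>7)&0x1 = 0x0
flags:1 @ bit 6 → (0x33>>6)&0x1 = 0x0
seq:1 @ bit 5 → (0x33>>5)&0x1 = 0x1
bank:1 @ bit 4 → (0x33>>4)&0x1 = 0x1
kind:1 @ bit 3 → (0x33>>3)&0x1 = 0x0
lvl:3 @ bit 0 → (0x33>>0)&0x7 = 0x3  ←
lvl signed 3b, MSB=0: value = 3

3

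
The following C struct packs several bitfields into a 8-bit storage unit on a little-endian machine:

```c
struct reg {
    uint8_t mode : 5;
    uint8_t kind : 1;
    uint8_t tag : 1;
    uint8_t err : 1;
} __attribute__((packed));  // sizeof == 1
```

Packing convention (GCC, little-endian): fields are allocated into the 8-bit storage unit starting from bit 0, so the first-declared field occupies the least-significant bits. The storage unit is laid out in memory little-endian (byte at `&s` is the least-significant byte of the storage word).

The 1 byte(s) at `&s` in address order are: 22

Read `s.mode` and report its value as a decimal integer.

[0]=0x22 (little-endian) → word 0x22
mode:5 @ bit 0 → (0x22>>0)&0x1f = 0x2  ←
kind:1 @ bit 5 → (0x22>>5)&0x1 = 0x1
tag:1 @ bit 6 → (0x22>>6)&0x1 = 0x0
err:1 @ bit 7 → (0x22>>7)&0x1 = 0x0

2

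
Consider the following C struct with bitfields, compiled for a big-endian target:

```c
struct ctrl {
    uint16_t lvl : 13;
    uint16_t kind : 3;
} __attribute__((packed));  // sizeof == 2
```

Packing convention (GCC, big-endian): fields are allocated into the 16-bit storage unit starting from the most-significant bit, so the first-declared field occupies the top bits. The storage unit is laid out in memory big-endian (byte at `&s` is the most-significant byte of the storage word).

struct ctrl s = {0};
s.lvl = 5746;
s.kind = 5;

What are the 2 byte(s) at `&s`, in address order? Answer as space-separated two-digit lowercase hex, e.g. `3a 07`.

b3 95

[3+:13] lvl=5746 & 0x1fff = 0x1672; word=0xb390
[0+:3] kind=5 & 0x7 = 0x5; word=0xb395
word = 0xb395 → big-endian bytes:
  [0]=0xb3  [1]=0x95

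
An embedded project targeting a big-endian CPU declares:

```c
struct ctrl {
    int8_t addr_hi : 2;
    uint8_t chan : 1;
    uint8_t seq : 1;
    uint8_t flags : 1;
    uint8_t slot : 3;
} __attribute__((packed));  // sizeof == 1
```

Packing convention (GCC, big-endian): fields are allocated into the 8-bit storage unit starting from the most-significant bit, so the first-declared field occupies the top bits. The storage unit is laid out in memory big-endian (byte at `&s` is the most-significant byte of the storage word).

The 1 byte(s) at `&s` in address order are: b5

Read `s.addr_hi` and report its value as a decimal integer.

-2

[0]=0xb5 (big-endian) → word 0xb5
addr_hi [6+:2] = (word>>6) & 0x3 = 2  ←
chan [5+:1] = (word>>5) & 0x1 = 1
seq [4+:1] = (word>>4) & 0x1 = 1
flags [3+:1] = (word>>3) & 0x1 = 0
slot [0+:3] = (word>>0) & 0x7 = 5
addr_hi signed 2b, MSB=1: 2 - 4 = -2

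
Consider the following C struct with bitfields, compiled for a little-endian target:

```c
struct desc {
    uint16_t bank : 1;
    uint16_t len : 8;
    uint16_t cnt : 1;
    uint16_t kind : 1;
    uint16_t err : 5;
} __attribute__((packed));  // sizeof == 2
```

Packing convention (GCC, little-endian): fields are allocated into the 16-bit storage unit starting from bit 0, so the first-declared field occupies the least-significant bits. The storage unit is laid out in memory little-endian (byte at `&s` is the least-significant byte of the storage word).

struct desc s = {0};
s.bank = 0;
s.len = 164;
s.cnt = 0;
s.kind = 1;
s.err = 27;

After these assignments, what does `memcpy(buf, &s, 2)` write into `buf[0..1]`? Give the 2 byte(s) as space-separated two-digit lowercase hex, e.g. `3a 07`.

48 dd

bank:1 = 0 → 0x0 << 0 → word 0x0000
len:8 = 164 → 0xa4 << 1 → word 0x0148
cnt:1 = 0 → 0x0 << 9 → word 0x0148
kind:1 = 1 → 0x1 << 10 → word 0x0548
err:5 = 27 → 0x1b << 11 → word 0xdd48
word = 0xdd48 → little-endian bytes:
  [0]=0x48  [1]=0xdd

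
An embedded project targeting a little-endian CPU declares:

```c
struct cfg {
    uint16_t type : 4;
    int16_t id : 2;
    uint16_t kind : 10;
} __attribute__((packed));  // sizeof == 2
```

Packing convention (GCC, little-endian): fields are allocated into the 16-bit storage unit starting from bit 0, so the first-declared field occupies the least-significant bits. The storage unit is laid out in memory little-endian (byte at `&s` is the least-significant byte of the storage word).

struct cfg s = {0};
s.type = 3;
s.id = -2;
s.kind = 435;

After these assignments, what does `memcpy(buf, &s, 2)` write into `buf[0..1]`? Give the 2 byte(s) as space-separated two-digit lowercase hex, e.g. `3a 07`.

type:4 = 3 → 0x3 << 0 → word 0x0003
id:2 = -2 → 0x2 << 4 → word 0x0023
kind:10 = 435 → 0x1b3 << 6 → word 0x6ce3
word = 0x6ce3 → little-endian bytes:
  [0]=0xe3  [1]=0x6c

e3 6c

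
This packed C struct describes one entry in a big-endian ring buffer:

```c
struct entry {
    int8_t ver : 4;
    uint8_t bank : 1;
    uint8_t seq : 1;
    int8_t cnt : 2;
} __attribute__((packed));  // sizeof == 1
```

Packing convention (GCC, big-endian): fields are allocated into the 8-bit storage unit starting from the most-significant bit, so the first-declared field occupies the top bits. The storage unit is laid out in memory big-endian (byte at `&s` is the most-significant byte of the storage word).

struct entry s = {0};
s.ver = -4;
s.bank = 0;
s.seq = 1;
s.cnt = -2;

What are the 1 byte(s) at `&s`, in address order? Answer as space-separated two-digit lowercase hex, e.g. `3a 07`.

[4+:4] ver=-4 & 0xf = 0xc; word=0xc0
[3+:1] bank=0 & 0x1 = 0x0; word=0xc0
[2+:1] seq=1 & 0x1 = 0x1; word=0xc4
[0+:2] cnt=-2 & 0x3 = 0x2; word=0xc6
word = 0xc6 → big-endian bytes:
  [0]=0xc6

c6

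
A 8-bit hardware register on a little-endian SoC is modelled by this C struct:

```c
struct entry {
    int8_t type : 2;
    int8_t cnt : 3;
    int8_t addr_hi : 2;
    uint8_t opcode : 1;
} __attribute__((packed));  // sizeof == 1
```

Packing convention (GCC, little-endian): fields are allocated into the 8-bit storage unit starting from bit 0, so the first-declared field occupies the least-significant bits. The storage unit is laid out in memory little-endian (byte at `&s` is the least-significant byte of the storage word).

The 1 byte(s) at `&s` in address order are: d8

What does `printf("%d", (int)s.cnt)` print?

-2

[0]=0xd8 (little-endian) → word 0xd8
type [0+:2] = (word>>0) & 0x3 = 0
cnt [2+:3] = (word>>2) & 0x7 = 6  ←
addr_hi [5+:2] = (word>>5) & 0x3 = 2
opcode [7+:1] = (word>>7) & 0x1 = 1
cnt signed 3b, MSB=1: 6 - 8 = -2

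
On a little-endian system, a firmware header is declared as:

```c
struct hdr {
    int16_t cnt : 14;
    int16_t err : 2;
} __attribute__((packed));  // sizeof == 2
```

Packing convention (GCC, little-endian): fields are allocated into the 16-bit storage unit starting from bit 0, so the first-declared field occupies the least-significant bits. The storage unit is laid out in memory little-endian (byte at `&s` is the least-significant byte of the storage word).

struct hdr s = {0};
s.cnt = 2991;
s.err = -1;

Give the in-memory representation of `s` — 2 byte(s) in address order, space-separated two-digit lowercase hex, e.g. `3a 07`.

cnt:14 = 2991 → 0xbaf << 0 → word 0x0baf
err:2 = -1 → 0x3 << 14 → word 0xcbaf
word = 0xcbaf → little-endian bytes:
  [0]=0xaf  [1]=0xcb

af cb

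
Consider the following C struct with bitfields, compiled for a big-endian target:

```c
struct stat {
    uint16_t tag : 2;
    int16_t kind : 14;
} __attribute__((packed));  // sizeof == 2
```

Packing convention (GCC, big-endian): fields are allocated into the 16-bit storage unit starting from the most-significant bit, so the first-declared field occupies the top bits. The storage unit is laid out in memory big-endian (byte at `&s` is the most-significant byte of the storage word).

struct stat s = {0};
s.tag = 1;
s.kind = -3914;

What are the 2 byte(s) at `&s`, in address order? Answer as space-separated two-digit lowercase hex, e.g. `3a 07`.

tag:2 = 1 → 0x1 << 14 → word 0x4000
kind:14 = -3914 → 0x30b6 << 0 → word 0x70b6
word = 0x70b6 → big-endian bytes:
  [0]=0x70  [1]=0xb6

70 b6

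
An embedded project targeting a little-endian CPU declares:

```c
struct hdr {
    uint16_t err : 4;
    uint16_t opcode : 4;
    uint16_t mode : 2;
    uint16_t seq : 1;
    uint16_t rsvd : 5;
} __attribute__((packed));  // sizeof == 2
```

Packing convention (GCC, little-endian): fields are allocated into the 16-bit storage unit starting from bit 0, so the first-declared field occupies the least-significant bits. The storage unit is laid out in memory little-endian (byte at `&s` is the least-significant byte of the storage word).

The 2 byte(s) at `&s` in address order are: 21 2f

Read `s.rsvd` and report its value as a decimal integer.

5

[0]=0x21 [1]=0x2f (little-endian) → word 0x2f21
err:4 @ bit 0 → (0x2f21>>0)&0xf = 0x1
opcode:4 @ bit 4 → (0x2f21>>4)&0xf = 0x2
mode:2 @ bit 8 → (0x2f21>>8)&0x3 = 0x3
seq:1 @ bit 10 → (0x2f21>>10)&0x1 = 0x1
rsvd:5 @ bit 11 → (0x2f21>>11)&0x1f = 0x5  ←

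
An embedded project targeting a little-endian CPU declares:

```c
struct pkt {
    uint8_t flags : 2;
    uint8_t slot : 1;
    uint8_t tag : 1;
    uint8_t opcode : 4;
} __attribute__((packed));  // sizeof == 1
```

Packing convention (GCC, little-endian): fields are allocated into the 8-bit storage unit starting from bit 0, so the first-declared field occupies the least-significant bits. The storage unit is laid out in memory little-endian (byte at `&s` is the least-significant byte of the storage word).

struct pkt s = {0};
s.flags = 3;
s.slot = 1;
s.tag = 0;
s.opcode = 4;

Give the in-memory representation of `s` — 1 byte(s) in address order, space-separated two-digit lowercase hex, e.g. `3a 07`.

flags:2 = 3 → 0x3 << 0 → word 0x03
slot:1 = 1 → 0x1 << 2 → word 0x07
tag:1 = 0 → 0x0 << 3 → word 0x07
opcode:4 = 4 → 0x4 << 4 → word 0x47
word = 0x47 → little-endian bytes:
  [0]=0x47

47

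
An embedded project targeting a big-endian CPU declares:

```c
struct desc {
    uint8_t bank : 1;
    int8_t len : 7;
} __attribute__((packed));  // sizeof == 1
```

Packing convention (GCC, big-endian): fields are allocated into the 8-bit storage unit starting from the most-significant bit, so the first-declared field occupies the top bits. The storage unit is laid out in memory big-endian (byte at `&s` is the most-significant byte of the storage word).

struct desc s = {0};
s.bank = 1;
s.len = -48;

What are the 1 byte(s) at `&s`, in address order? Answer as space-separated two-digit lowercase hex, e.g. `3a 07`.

d0

bank (1b) val=1 bits=0x1 at bit 7: 0x80
len (7b) val=-48 bits=0x50 at bit 0: 0xd0
word = 0xd0 → big-endian bytes:
  [0]=0xd0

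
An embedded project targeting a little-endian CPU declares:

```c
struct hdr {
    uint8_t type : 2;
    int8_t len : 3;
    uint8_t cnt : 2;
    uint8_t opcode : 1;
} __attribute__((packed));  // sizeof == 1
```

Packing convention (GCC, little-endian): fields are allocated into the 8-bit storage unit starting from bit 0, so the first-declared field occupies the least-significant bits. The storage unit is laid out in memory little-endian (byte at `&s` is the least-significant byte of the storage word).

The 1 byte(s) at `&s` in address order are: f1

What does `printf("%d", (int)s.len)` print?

[0]=0xf1 (little-endian) → word 0xf1
type:2 @ bit 0 → (0xf1>>0)&0x3 = 0x1
len:3 @ bit 2 → (0xf1>>2)&0x7 = 0x4  ←
cnt:2 @ bit 5 → (0xf1>>5)&0x3 = 0x3
opcode:1 @ bit 7 → (0xf1>>7)&0x1 = 0x1
len signed 3b, MSB=1: 4 - 8 = -4

-4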